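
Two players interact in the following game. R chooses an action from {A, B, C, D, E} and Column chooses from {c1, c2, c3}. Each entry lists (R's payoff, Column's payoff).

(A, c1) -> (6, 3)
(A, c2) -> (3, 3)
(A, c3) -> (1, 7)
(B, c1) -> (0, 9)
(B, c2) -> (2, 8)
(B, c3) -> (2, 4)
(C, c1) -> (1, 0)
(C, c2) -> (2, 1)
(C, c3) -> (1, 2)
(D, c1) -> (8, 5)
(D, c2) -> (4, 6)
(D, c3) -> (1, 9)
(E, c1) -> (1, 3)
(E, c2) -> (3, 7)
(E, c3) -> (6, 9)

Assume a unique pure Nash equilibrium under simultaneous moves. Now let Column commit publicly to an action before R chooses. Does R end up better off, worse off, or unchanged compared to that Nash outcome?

unchanged

Backward induction with Column moving first.
- c1: R compares 6, 0, 1, 8, 1 and picks D; Column would get 5.
- c2: R compares 3, 2, 2, 4, 3 and picks D; Column would get 6.
- c3: R compares 1, 2, 1, 1, 6 and picks E; Column would get 9.
Column's induced payoffs are 5, 6, 9, so Column commits to c3. Subgame-perfect outcome: (E, c3) with payoffs (6, 9).
Now find the simultaneous Nash equilibrium.
R's best replies: c1→D; c2→D; c3→E.
Column's best replies: A→c3; B→c1; C→c3; D→c3; E→c3.
The unique mutual best reply is (E, c3), giving (6, 9).
R earns 6 sequentially versus 6 at the Nash outcome: unchanged.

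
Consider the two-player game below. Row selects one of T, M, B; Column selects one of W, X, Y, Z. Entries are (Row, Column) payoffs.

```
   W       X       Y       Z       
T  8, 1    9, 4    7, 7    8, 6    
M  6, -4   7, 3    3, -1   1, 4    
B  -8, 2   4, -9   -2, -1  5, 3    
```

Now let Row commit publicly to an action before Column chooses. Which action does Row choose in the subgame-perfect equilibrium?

Work backward from Column's decision.
- T → Column plays Y (best of 1, 4, 7, 6); Row gets 7.
- M → Column plays Z (best of -4, 3, -1, 4); Row gets 1.
- B → Column plays Z (best of 2, -9, -1, 3); Row gets 5.
Maximizing over 7, 1, 5, Row chooses T. Subgame-perfect outcome: (T, Y) with payoffs (7, 7).

T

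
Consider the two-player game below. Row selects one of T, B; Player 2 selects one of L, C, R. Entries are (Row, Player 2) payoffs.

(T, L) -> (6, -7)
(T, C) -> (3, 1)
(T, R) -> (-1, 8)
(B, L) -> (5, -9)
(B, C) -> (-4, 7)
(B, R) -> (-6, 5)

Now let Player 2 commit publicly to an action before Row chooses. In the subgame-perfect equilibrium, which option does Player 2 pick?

Work backward from Row's decision.
- L: Row compares 6, 5 and picks T; Player 2 would get -7.
- C: Row compares 3, -4 and picks T; Player 2 would get 1.
- R: Row compares -1, -6 and picks T; Player 2 would get 8.
Maximizing over -7, 1, 8, Player 2 chooses R. Subgame-perfect outcome: (T, R) with payoffs (-1, 8).

R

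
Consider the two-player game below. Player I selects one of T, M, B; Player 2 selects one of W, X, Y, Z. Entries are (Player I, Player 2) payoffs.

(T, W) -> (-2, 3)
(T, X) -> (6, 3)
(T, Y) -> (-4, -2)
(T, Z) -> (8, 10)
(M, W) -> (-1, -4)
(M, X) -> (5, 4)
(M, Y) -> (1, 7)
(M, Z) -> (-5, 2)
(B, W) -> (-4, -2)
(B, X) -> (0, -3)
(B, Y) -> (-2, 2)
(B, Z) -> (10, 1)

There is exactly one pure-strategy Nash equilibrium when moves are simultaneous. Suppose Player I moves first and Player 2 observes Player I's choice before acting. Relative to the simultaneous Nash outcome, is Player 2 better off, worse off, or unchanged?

Player 2 best-responds to each possible Player I move:
- T: BR = Z, leader payoff 8.
- M: BR = Y, leader payoff 1.
- B: BR = Y, leader payoff -2.
Maximizing over 8, 1, -2, Player I chooses T. Subgame-perfect outcome: (T, Z) with payoffs (8, 10).
For the simultaneous game, intersect best replies.
Player I's best replies: W→M; X→T; Y→M; Z→B.
Player 2's best replies: T→Z; M→Y; B→Y.
Only (M, Y) has each player best-responding; Nash payoffs (1, 7).
Player 2 earns 10 sequentially versus 7 at the Nash outcome: better off.

better off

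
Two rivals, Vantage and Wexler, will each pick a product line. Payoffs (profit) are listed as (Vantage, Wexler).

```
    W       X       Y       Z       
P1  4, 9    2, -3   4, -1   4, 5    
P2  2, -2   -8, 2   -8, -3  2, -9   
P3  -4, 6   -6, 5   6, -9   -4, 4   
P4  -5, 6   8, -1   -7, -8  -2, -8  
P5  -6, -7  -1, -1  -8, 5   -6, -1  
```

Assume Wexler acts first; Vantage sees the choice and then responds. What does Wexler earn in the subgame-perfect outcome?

9

Vantage best-responds to each possible Wexler move:
- W: BR = P1, leader payoff 9.
- X: BR = P4, leader payoff -1.
- Y: BR = P3, leader payoff -9.
- Z: BR = P1, leader payoff 5.
Maximizing over 9, -1, -9, 5, Wexler chooses W. Subgame-perfect outcome: (P1, W) with payoffs (4, 9).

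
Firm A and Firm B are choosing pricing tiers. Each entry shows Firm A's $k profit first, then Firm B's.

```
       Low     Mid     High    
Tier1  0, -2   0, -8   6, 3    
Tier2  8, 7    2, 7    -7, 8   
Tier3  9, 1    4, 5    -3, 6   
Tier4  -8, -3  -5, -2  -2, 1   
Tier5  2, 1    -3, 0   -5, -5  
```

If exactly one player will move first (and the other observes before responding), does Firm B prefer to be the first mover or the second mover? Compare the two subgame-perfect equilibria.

If Firm A leads: Firm B's best replies are Tier1→High, Tier2→High, Tier3→High, Tier4→High, Tier5→Low; Firm A's induced payoffs 6, -7, -3, -2, 2; outcome (Tier1, High), payoffs (6, 3).
If Firm B leads: Firm A's best replies are Low→Tier3, Mid→Tier3, High→Tier1; Firm B's induced payoffs 1, 5, 3; outcome (Tier3, Mid), payoffs (4, 5).
Firm B gets 5 moving first and 3 moving second, so Firm B prefers to move first.

first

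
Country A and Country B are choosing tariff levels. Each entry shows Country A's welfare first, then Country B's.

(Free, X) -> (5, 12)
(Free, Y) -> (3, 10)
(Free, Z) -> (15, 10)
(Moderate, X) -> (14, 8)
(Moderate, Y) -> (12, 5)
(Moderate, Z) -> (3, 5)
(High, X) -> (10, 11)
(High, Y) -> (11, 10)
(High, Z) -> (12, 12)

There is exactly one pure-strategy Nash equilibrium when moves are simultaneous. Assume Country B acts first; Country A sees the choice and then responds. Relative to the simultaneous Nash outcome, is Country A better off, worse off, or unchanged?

better off

Country A best-responds to each possible Country B move:
- X: BR = Moderate, leader payoff 8.
- Y: BR = Moderate, leader payoff 5.
- Z: BR = Free, leader payoff 10.
Maximizing over 8, 5, 10, Country B chooses Z. Subgame-perfect outcome: (Free, Z) with payoffs (15, 10).
Now find the simultaneous Nash equilibrium.
Country A's best replies: X→Moderate; Y→Moderate; Z→Free.
Country B's best replies: Free→X; Moderate→X; High→Z.
The unique mutual best reply is (Moderate, X), giving (14, 8).
Country A earns 15 sequentially versus 14 at the Nash outcome: better off.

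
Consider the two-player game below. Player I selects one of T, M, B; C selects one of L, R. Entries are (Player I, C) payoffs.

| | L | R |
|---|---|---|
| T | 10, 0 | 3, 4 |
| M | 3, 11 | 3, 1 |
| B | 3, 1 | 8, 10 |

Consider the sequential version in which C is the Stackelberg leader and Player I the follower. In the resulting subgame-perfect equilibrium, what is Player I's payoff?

Solve by backward induction (C leads).
- L → Player I plays T (best of 10, 3, 3); C gets 0.
- R → Player I plays B (best of 3, 3, 8); C gets 10.
Maximizing over 0, 10, C chooses R. Subgame-perfect outcome: (B, R) with payoffs (8, 10).

8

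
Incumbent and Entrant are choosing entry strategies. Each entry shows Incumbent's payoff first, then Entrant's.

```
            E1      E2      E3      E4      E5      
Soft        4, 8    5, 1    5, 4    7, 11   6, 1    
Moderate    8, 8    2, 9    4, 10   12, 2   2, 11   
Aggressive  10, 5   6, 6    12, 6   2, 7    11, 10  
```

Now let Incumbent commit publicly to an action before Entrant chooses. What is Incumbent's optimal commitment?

Entrant best-responds to each possible Incumbent move:
- Soft: Entrant compares 8, 1, 4, 11, 1 and picks E4; Incumbent would get 7.
- Moderate: Entrant compares 8, 9, 10, 2, 11 and picks E5; Incumbent would get 2.
- Aggressive: Entrant compares 5, 6, 6, 7, 10 and picks E5; Incumbent would get 11.
Maximizing over 7, 2, 11, Incumbent chooses Aggressive. Subgame-perfect outcome: (Aggressive, E5) with payoffs (11, 10).

Aggressive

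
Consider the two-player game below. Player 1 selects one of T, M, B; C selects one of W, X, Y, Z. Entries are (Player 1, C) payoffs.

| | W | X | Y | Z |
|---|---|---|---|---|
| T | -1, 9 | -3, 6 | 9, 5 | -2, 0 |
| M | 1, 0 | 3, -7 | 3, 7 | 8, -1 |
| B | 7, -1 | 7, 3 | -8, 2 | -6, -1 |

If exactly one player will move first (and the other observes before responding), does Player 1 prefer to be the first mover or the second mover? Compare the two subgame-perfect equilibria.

second

If Player 1 leads: C's best replies are T→W, M→Y, B→X; Player 1's induced payoffs -1, 3, 7; outcome (B, X), payoffs (7, 3).
If C leads: Player 1's best replies are W→B, X→B, Y→T, Z→M; C's induced payoffs -1, 3, 5, -1; outcome (T, Y), payoffs (9, 5).
Player 1 gets 7 moving first and 9 moving second, so Player 1 prefers to move second.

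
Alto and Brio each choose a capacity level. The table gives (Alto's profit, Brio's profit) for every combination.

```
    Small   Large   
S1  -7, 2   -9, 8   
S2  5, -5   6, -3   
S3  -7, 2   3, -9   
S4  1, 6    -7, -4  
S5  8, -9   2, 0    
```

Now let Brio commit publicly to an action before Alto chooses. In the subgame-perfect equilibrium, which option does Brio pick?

Large

Work backward from Alto's decision.
- Small: BR = S5, leader payoff -9.
- Large: BR = S2, leader payoff -3.
Brio's induced payoffs are -9, -3, so Brio commits to Large. Subgame-perfect outcome: (S2, Large) with payoffs (6, -3).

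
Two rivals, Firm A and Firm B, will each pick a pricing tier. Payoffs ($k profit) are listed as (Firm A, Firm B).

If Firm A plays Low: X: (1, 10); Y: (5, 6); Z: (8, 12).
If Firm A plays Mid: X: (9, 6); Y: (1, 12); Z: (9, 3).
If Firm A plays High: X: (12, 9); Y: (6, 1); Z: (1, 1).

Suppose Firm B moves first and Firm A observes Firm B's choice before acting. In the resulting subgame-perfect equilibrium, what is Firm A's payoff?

12

Firm A best-responds to each possible Firm B move:
- X: BR = High, leader payoff 9.
- Y: BR = High, leader payoff 1.
- Z: BR = Mid, leader payoff 3.
Firm B's induced payoffs are 9, 1, 3, so Firm B commits to X. Subgame-perfect outcome: (High, X) with payoffs (12, 9).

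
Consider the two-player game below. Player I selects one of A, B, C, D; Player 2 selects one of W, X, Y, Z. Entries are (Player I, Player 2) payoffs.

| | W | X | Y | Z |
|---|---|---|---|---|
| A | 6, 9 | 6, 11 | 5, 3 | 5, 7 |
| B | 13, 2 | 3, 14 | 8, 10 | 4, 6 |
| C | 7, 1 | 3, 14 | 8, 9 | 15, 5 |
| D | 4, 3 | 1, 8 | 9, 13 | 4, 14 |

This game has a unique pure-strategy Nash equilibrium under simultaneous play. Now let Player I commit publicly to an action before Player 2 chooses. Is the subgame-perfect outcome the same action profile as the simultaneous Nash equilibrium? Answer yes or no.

yes

Backward induction with Player I moving first.
- A: BR = X, leader payoff 6.
- B: BR = X, leader payoff 3.
- C: BR = X, leader payoff 3.
- D: BR = Z, leader payoff 4.
Maximizing over 6, 3, 3, 4, Player I chooses A. Subgame-perfect outcome: (A, X) with payoffs (6, 11).
Under simultaneous play:
Player I's best replies: W→B; X→A; Y→D; Z→C.
Player 2's best replies: A→X; B→X; C→X; D→Z.
The unique mutual best reply is (A, X), giving (6, 11).
Sequential outcome (A, X) coincides with the Nash profile (A, X).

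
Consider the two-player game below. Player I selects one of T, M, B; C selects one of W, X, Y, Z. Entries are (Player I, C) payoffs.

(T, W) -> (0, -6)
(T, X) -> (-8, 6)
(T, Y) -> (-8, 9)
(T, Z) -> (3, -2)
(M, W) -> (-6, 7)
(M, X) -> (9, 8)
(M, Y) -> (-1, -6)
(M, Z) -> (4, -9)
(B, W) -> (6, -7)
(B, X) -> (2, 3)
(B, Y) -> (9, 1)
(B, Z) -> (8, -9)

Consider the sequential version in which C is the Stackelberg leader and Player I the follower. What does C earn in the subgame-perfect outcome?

Work backward from Player I's decision.
- W → Player I plays B (best of 0, -6, 6); C gets -7.
- X → Player I plays M (best of -8, 9, 2); C gets 8.
- Y → Player I plays B (best of -8, -1, 9); C gets 1.
- Z → Player I plays B (best of 3, 4, 8); C gets -9.
Maximizing over -7, 8, 1, -9, C chooses X. Subgame-perfect outcome: (M, X) with payoffs (9, 8).

8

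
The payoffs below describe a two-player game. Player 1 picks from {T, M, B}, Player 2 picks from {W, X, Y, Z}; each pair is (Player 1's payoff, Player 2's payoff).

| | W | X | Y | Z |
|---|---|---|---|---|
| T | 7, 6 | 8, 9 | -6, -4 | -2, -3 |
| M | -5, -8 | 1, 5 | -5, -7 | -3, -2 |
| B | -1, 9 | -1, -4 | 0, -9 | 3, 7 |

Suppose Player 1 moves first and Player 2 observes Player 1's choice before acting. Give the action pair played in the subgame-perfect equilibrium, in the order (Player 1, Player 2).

Player 2 best-responds to each possible Player 1 move:
- T → Player 2 plays X (best of 6, 9, -4, -3); Player 1 gets 8.
- M → Player 2 plays X (best of -8, 5, -7, -2); Player 1 gets 1.
- B → Player 2 plays W (best of 9, -4, -9, 7); Player 1 gets -1.
Player 1's induced payoffs are 8, 1, -1, so Player 1 commits to T. Subgame-perfect outcome: (T, X) with payoffs (8, 9).

(T, X)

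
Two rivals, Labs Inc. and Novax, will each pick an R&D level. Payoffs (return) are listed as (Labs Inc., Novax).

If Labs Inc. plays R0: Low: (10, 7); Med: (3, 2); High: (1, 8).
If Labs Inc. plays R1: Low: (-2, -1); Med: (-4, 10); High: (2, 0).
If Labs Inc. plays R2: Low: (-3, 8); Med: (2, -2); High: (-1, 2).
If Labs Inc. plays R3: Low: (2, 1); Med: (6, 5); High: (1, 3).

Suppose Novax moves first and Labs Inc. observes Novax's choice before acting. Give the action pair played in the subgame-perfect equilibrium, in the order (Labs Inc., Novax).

(R0, Low)

Solve by backward induction (Novax leads).
- Low: Labs Inc. compares 10, -2, -3, 2 and picks R0; Novax would get 7.
- Med: Labs Inc. compares 3, -4, 2, 6 and picks R3; Novax would get 5.
- High: Labs Inc. compares 1, 2, -1, 1 and picks R1; Novax would get 0.
Among 7, 5, 0, the best is 7 at Low. Subgame-perfect outcome: (R0, Low) with payoffs (10, 7).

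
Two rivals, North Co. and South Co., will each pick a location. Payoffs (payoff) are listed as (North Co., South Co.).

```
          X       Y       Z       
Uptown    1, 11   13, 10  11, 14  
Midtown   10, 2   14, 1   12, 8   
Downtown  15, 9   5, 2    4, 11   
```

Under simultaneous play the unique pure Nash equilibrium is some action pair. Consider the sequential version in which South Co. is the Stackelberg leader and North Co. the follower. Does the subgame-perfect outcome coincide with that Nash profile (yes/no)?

North Co. best-responds to each possible South Co. move:
- X: North Co. compares 1, 10, 15 and picks Downtown; South Co. would get 9.
- Y: North Co. compares 13, 14, 5 and picks Midtown; South Co. would get 1.
- Z: North Co. compares 11, 12, 4 and picks Midtown; South Co. would get 8.
Among 9, 1, 8, the best is 9 at X. Subgame-perfect outcome: (Downtown, X) with payoffs (15, 9).
Now find the simultaneous Nash equilibrium.
North Co.'s best replies: X→Downtown; Y→Midtown; Z→Midtown.
South Co.'s best replies: Uptown→Z; Midtown→Z; Downtown→Z.
Only (Midtown, Z) has each player best-responding; Nash payoffs (12, 8).
Sequential outcome (Downtown, X) differs from the Nash profile (Midtown, Z).

no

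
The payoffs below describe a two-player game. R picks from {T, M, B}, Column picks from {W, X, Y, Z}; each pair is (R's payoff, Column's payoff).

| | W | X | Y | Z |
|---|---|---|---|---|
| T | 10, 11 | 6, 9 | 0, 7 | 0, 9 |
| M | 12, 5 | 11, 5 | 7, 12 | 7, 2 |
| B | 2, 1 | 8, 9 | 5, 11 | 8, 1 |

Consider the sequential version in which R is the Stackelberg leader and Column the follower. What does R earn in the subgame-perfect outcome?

Solve by backward induction (R leads).
- T: BR = W, leader payoff 10.
- M: BR = Y, leader payoff 7.
- B: BR = Y, leader payoff 5.
Among 10, 7, 5, the best is 10 at T. Subgame-perfect outcome: (T, W) with payoffs (10, 11).

10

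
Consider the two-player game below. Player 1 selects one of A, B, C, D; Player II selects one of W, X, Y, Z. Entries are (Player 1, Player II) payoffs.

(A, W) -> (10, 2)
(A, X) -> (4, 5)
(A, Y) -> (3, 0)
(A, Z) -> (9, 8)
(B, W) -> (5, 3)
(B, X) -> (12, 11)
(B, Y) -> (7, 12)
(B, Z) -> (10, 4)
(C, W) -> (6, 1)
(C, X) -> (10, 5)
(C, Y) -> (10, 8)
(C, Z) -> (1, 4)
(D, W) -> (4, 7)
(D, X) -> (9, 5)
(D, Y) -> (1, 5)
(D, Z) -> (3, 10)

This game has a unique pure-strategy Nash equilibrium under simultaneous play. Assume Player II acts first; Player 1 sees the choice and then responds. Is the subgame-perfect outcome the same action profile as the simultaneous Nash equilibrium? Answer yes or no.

no

Player 1 best-responds to each possible Player II move:
- W: BR = A, leader payoff 2.
- X: BR = B, leader payoff 11.
- Y: BR = C, leader payoff 8.
- Z: BR = B, leader payoff 4.
Player II's induced payoffs are 2, 11, 8, 4, so Player II commits to X. Subgame-perfect outcome: (B, X) with payoffs (12, 11).
Now find the simultaneous Nash equilibrium.
Player 1's best replies: W→A; X→B; Y→C; Z→B.
Player II's best replies: A→Z; B→Y; C→Y; D→Z.
Only (C, Y) has each player best-responding; Nash payoffs (10, 8).
Sequential outcome (B, X) differs from the Nash profile (C, Y).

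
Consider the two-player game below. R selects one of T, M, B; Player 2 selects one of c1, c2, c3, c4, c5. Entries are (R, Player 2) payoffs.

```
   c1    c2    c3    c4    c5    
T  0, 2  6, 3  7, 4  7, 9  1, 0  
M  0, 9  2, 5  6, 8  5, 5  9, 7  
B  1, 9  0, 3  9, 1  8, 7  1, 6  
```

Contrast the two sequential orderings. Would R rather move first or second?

If R leads: Player 2's best replies are T→c4, M→c1, B→c1; R's induced payoffs 7, 0, 1; outcome (T, c4), payoffs (7, 9).
If Player 2 leads: R's best replies are c1→B, c2→T, c3→B, c4→B, c5→M; Player 2's induced payoffs 9, 3, 1, 7, 7; outcome (B, c1), payoffs (1, 9).
R gets 7 moving first and 1 moving second, so R prefers to move first.

first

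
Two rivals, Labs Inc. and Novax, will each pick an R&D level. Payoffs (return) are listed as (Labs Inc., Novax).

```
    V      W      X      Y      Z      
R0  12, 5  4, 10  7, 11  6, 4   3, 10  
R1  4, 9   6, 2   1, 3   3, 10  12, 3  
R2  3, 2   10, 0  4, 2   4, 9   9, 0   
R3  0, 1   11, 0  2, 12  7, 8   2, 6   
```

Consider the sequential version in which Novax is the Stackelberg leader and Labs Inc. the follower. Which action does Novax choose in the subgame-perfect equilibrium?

X

Solve by backward induction (Novax leads).
- V: BR = R0, leader payoff 5.
- W: BR = R3, leader payoff 0.
- X: BR = R0, leader payoff 11.
- Y: BR = R3, leader payoff 8.
- Z: BR = R1, leader payoff 3.
Maximizing over 5, 0, 11, 8, 3, Novax chooses X. Subgame-perfect outcome: (R0, X) with payoffs (7, 11).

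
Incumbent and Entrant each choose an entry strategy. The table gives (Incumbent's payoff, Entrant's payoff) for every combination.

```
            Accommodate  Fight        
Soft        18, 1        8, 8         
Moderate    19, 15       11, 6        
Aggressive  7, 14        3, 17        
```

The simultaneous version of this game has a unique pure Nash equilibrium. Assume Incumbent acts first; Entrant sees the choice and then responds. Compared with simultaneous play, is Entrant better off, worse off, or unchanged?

unchanged

Backward induction with Incumbent moving first.
- Soft: Entrant compares 1, 8 and picks Fight; Incumbent would get 8.
- Moderate: Entrant compares 15, 6 and picks Accommodate; Incumbent would get 19.
- Aggressive: Entrant compares 14, 17 and picks Fight; Incumbent would get 3.
Among 8, 19, 3, the best is 19 at Moderate. Subgame-perfect outcome: (Moderate, Accommodate) with payoffs (19, 15).
Under simultaneous play:
Incumbent's best replies: Accommodate→Moderate; Fight→Moderate.
Entrant's best replies: Soft→Fight; Moderate→Accommodate; Aggressive→Fight.
Only (Moderate, Accommodate) has each player best-responding; Nash payoffs (19, 15).
Entrant earns 15 sequentially versus 15 at the Nash outcome: unchanged.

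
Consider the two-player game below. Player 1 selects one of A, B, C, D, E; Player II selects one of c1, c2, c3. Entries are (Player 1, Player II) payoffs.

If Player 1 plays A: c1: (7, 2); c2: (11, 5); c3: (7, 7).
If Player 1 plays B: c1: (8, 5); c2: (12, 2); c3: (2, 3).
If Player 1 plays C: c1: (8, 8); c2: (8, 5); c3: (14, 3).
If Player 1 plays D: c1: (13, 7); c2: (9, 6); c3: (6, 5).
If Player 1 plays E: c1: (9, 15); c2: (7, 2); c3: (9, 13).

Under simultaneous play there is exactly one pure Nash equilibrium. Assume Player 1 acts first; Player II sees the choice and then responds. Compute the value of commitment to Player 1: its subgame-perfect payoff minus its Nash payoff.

0

Solve by backward induction (Player 1 leads).
- A: BR = c3, leader payoff 7.
- B: BR = c1, leader payoff 8.
- C: BR = c1, leader payoff 8.
- D: BR = c1, leader payoff 13.
- E: BR = c1, leader payoff 9.
Among 7, 8, 8, 13, 9, the best is 13 at D. Subgame-perfect outcome: (D, c1) with payoffs (13, 7).
Under simultaneous play:
Player 1's best replies: c1→D; c2→B; c3→C.
Player II's best replies: A→c3; B→c1; C→c1; D→c1; E→c1.
The unique mutual best reply is (D, c1), giving (13, 7).
Player 1's commitment gain: 13 − 13 = 0.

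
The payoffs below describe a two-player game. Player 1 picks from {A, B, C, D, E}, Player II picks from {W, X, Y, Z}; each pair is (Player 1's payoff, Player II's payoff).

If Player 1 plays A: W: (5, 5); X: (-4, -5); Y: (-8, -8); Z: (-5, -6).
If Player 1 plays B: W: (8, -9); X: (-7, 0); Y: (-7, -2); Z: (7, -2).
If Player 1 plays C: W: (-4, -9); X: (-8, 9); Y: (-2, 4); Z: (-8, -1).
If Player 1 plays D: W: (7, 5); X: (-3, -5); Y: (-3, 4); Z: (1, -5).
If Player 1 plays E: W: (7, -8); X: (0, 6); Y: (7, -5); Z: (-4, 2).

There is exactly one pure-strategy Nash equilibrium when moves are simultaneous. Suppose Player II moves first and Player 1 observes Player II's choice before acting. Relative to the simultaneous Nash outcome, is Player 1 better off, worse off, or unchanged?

unchanged

Backward induction with Player II moving first.
- W → Player 1 plays B (best of 5, 8, -4, 7, 7); Player II gets -9.
- X → Player 1 plays E (best of -4, -7, -8, -3, 0); Player II gets 6.
- Y → Player 1 plays E (best of -8, -7, -2, -3, 7); Player II gets -5.
- Z → Player 1 plays B (best of -5, 7, -8, 1, -4); Player II gets -2.
Maximizing over -9, 6, -5, -2, Player II chooses X. Subgame-perfect outcome: (E, X) with payoffs (0, 6).
Now find the simultaneous Nash equilibrium.
Player 1's best replies: W→B; X→E; Y→E; Z→B.
Player II's best replies: A→W; B→X; C→X; D→W; E→X.
Only (E, X) has each player best-responding; Nash payoffs (0, 6).
Player 1 earns 0 sequentially versus 0 at the Nash outcome: unchanged.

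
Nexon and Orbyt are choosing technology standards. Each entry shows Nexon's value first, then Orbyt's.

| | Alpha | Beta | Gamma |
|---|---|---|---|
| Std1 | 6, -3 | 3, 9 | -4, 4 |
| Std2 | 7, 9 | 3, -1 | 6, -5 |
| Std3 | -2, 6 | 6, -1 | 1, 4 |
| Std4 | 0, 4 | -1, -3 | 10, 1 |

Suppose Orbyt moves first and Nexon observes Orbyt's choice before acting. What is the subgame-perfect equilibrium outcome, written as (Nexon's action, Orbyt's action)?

(Std2, Alpha)

Work backward from Nexon's decision.
- Alpha: Nexon compares 6, 7, -2, 0 and picks Std2; Orbyt would get 9.
- Beta: Nexon compares 3, 3, 6, -1 and picks Std3; Orbyt would get -1.
- Gamma: Nexon compares -4, 6, 1, 10 and picks Std4; Orbyt would get 1.
Orbyt's induced payoffs are 9, -1, 1, so Orbyt commits to Alpha. Subgame-perfect outcome: (Std2, Alpha) with payoffs (7, 9).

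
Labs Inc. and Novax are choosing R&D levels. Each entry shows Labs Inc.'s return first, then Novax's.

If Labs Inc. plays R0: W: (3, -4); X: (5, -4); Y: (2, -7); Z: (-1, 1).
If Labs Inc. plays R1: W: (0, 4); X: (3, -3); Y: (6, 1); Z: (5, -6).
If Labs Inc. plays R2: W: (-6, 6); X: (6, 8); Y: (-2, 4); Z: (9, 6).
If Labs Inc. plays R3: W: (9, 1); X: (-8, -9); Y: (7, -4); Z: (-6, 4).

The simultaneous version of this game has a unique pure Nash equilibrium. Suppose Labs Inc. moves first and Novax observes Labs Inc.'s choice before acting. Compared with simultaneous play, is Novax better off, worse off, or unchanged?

unchanged

Novax best-responds to each possible Labs Inc. move:
- R0: BR = Z, leader payoff -1.
- R1: BR = W, leader payoff 0.
- R2: BR = X, leader payoff 6.
- R3: BR = Z, leader payoff -6.
Maximizing over -1, 0, 6, -6, Labs Inc. chooses R2. Subgame-perfect outcome: (R2, X) with payoffs (6, 8).
Now find the simultaneous Nash equilibrium.
Labs Inc.'s best replies: W→R3; X→R2; Y→R3; Z→R2.
Novax's best replies: R0→Z; R1→W; R2→X; R3→Z.
The unique mutual best reply is (R2, X), giving (6, 8).
Novax earns 8 sequentially versus 8 at the Nash outcome: unchanged.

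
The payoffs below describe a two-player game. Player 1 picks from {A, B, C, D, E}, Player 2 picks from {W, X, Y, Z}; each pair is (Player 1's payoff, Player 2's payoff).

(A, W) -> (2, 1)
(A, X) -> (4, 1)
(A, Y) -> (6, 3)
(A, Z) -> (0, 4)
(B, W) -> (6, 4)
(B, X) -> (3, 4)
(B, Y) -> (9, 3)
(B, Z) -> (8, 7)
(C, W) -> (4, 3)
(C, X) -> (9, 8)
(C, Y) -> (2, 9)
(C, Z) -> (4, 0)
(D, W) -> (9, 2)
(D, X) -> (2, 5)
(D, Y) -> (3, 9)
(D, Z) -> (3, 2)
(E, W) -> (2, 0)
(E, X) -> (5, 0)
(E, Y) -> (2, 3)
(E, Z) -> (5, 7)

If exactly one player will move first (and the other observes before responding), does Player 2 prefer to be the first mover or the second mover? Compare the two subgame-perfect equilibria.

If Player 1 leads: Player 2's best replies are A→Z, B→Z, C→Y, D→Y, E→Z; Player 1's induced payoffs 0, 8, 2, 3, 5; outcome (B, Z), payoffs (8, 7).
If Player 2 leads: Player 1's best replies are W→D, X→C, Y→B, Z→B; Player 2's induced payoffs 2, 8, 3, 7; outcome (C, X), payoffs (9, 8).
Player 2 gets 8 moving first and 7 moving second, so Player 2 prefers to move first.

first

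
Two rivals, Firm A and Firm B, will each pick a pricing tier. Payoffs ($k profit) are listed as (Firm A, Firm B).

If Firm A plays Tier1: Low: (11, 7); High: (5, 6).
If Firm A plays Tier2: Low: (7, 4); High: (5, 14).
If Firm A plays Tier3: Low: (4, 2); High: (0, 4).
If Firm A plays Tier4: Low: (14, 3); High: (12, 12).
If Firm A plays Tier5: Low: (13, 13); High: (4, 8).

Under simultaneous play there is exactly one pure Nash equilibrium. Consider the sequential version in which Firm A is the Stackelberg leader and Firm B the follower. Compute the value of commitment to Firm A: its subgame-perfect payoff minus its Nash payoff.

Solve by backward induction (Firm A leads).
- Tier1: Firm B compares 7, 6 and picks Low; Firm A would get 11.
- Tier2: Firm B compares 4, 14 and picks High; Firm A would get 5.
- Tier3: Firm B compares 2, 4 and picks High; Firm A would get 0.
- Tier4: Firm B compares 3, 12 and picks High; Firm A would get 12.
- Tier5: Firm B compares 13, 8 and picks Low; Firm A would get 13.
Maximizing over 11, 5, 0, 12, 13, Firm A chooses Tier5. Subgame-perfect outcome: (Tier5, Low) with payoffs (13, 13).
Now find the simultaneous Nash equilibrium.
Firm A's best replies: Low→Tier4; High→Tier4.
Firm B's best replies: Tier1→Low; Tier2→High; Tier3→High; Tier4→High; Tier5→Low.
Only (Tier4, High) has each player best-responding; Nash payoffs (12, 12).
Firm A's commitment gain: 13 − 12 = 1.

1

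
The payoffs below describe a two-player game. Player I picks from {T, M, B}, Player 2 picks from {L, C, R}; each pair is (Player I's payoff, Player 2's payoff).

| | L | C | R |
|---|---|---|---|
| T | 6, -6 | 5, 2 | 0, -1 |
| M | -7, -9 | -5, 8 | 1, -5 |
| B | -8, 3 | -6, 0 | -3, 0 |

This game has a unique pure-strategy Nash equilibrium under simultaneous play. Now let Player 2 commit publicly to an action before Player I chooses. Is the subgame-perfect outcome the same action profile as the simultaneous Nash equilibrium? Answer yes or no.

yes

Player I best-responds to each possible Player 2 move:
- L → Player I plays T (best of 6, -7, -8); Player 2 gets -6.
- C → Player I plays T (best of 5, -5, -6); Player 2 gets 2.
- R → Player I plays M (best of 0, 1, -3); Player 2 gets -5.
Maximizing over -6, 2, -5, Player 2 chooses C. Subgame-perfect outcome: (T, C) with payoffs (5, 2).
Now find the simultaneous Nash equilibrium.
Player I's best replies: L→T; C→T; R→M.
Player 2's best replies: T→C; M→C; B→L.
The unique mutual best reply is (T, C), giving (5, 2).
Sequential outcome (T, C) coincides with the Nash profile (T, C).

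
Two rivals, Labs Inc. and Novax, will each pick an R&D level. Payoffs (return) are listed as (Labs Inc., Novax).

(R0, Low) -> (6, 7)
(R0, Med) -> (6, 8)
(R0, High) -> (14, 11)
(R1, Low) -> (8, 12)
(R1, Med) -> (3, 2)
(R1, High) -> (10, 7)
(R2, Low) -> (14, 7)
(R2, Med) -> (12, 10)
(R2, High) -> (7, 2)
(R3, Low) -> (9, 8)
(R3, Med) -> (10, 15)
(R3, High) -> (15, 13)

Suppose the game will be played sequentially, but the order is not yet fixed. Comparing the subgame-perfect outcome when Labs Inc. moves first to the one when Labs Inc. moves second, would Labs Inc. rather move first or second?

If Labs Inc. leads: Novax's best replies are R0→High, R1→Low, R2→Med, R3→Med; Labs Inc.'s induced payoffs 14, 8, 12, 10; outcome (R0, High), payoffs (14, 11).
If Novax leads: Labs Inc.'s best replies are Low→R2, Med→R2, High→R3; Novax's induced payoffs 7, 10, 13; outcome (R3, High), payoffs (15, 13).
Labs Inc. gets 14 moving first and 15 moving second, so Labs Inc. prefers to move second.

second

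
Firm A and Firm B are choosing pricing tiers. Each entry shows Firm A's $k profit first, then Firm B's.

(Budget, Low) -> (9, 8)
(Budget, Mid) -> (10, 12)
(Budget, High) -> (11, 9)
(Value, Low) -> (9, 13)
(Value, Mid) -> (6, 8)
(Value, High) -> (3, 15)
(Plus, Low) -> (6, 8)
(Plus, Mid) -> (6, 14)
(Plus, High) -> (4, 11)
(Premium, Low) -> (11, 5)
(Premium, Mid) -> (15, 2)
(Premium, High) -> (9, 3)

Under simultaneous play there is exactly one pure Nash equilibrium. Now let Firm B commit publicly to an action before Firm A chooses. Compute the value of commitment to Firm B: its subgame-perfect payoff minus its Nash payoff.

4

Backward induction with Firm B moving first.
- Low → Firm A plays Premium (best of 9, 9, 6, 11); Firm B gets 5.
- Mid → Firm A plays Premium (best of 10, 6, 6, 15); Firm B gets 2.
- High → Firm A plays Budget (best of 11, 3, 4, 9); Firm B gets 9.
Among 5, 2, 9, the best is 9 at High. Subgame-perfect outcome: (Budget, High) with payoffs (11, 9).
Under simultaneous play:
Firm A's best replies: Low→Premium; Mid→Premium; High→Budget.
Firm B's best replies: Budget→Mid; Value→High; Plus→Mid; Premium→Low.
The unique mutual best reply is (Premium, Low), giving (11, 5).
Firm B's commitment gain: 9 − 5 = 4.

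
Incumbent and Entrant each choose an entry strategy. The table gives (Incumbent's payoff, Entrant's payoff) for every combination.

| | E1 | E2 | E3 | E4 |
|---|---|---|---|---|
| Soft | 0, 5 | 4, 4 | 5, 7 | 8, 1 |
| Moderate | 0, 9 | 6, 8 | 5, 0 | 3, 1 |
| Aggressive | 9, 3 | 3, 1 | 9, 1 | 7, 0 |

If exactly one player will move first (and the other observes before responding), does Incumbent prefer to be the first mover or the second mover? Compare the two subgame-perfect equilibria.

If Incumbent leads: Entrant's best replies are Soft→E3, Moderate→E1, Aggressive→E1; Incumbent's induced payoffs 5, 0, 9; outcome (Aggressive, E1), payoffs (9, 3).
If Entrant leads: Incumbent's best replies are E1→Aggressive, E2→Moderate, E3→Aggressive, E4→Soft; Entrant's induced payoffs 3, 8, 1, 1; outcome (Moderate, E2), payoffs (6, 8).
Incumbent gets 9 moving first and 6 moving second, so Incumbent prefers to move first.

first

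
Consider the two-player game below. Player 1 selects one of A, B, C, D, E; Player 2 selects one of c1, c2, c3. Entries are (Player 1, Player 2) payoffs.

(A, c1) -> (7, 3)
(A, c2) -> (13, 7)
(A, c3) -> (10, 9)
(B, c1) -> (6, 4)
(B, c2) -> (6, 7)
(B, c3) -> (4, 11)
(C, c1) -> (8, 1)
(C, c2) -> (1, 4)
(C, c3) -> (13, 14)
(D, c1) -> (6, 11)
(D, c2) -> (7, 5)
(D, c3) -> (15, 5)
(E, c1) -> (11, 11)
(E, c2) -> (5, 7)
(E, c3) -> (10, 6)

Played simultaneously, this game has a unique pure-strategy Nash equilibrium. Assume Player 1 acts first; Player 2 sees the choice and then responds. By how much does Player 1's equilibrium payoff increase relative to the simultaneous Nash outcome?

2

Solve by backward induction (Player 1 leads).
- A: BR = c3, leader payoff 10.
- B: BR = c3, leader payoff 4.
- C: BR = c3, leader payoff 13.
- D: BR = c1, leader payoff 6.
- E: BR = c1, leader payoff 11.
Player 1's induced payoffs are 10, 4, 13, 6, 11, so Player 1 commits to C. Subgame-perfect outcome: (C, c3) with payoffs (13, 14).
Now find the simultaneous Nash equilibrium.
Player 1's best replies: c1→E; c2→A; c3→D.
Player 2's best replies: A→c3; B→c3; C→c3; D→c1; E→c1.
The unique mutual best reply is (E, c1), giving (11, 11).
Player 1's commitment gain: 13 − 11 = 2.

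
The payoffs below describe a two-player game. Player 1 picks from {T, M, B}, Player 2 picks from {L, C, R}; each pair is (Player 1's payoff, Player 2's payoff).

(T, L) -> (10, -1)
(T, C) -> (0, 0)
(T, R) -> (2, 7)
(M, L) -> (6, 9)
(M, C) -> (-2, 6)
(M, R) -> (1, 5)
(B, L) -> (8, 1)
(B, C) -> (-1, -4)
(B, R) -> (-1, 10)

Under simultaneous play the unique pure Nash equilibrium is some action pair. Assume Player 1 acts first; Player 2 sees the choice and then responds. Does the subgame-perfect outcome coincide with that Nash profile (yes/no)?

Backward induction with Player 1 moving first.
- T → Player 2 plays R (best of -1, 0, 7); Player 1 gets 2.
- M → Player 2 plays L (best of 9, 6, 5); Player 1 gets 6.
- B → Player 2 plays R (best of 1, -4, 10); Player 1 gets -1.
Among 2, 6, -1, the best is 6 at M. Subgame-perfect outcome: (M, L) with payoffs (6, 9).
Now find the simultaneous Nash equilibrium.
Player 1's best replies: L→T; C→T; R→T.
Player 2's best replies: T→R; M→L; B→R.
Only (T, R) has each player best-responding; Nash payoffs (2, 7).
Sequential outcome (M, L) differs from the Nash profile (T, R).

no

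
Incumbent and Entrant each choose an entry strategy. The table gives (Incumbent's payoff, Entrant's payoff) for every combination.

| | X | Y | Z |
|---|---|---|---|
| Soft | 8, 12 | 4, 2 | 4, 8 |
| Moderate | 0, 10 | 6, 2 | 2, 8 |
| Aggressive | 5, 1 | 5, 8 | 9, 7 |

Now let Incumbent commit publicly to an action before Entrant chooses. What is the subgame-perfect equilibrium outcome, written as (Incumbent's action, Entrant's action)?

Solve by backward induction (Incumbent leads).
- Soft: Entrant compares 12, 2, 8 and picks X; Incumbent would get 8.
- Moderate: Entrant compares 10, 2, 8 and picks X; Incumbent would get 0.
- Aggressive: Entrant compares 1, 8, 7 and picks Y; Incumbent would get 5.
Among 8, 0, 5, the best is 8 at Soft. Subgame-perfect outcome: (Soft, X) with payoffs (8, 12).

(Soft, X)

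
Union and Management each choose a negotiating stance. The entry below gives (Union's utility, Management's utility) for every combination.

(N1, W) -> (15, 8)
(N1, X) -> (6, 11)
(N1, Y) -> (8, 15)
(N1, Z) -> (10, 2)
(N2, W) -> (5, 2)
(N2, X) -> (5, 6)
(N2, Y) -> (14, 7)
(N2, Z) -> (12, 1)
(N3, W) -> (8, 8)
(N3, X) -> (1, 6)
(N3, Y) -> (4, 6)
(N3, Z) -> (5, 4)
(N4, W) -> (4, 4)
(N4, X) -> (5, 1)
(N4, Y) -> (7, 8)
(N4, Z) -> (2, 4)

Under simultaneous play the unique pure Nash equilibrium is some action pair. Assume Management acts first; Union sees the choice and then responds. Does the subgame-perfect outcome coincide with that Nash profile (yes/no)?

no

Solve by backward induction (Management leads).
- W: Union compares 15, 5, 8, 4 and picks N1; Management would get 8.
- X: Union compares 6, 5, 1, 5 and picks N1; Management would get 11.
- Y: Union compares 8, 14, 4, 7 and picks N2; Management would get 7.
- Z: Union compares 10, 12, 5, 2 and picks N2; Management would get 1.
Management's induced payoffs are 8, 11, 7, 1, so Management commits to X. Subgame-perfect outcome: (N1, X) with payoffs (6, 11).
Now find the simultaneous Nash equilibrium.
Union's best replies: W→N1; X→N1; Y→N2; Z→N2.
Management's best replies: N1→Y; N2→Y; N3→W; N4→Y.
The unique mutual best reply is (N2, Y), giving (14, 7).
Sequential outcome (N1, X) differs from the Nash profile (N2, Y).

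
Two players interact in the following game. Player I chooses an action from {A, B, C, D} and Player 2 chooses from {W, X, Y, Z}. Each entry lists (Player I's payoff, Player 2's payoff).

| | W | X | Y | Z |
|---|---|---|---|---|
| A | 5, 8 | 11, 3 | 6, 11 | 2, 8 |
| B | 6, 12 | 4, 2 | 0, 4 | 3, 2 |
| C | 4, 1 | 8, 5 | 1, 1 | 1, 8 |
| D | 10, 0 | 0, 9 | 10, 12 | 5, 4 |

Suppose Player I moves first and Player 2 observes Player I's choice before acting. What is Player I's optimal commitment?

D

Player 2 best-responds to each possible Player I move:
- A: BR = Y, leader payoff 6.
- B: BR = W, leader payoff 6.
- C: BR = Z, leader payoff 1.
- D: BR = Y, leader payoff 10.
Player I's induced payoffs are 6, 6, 1, 10, so Player I commits to D. Subgame-perfect outcome: (D, Y) with payoffs (10, 12).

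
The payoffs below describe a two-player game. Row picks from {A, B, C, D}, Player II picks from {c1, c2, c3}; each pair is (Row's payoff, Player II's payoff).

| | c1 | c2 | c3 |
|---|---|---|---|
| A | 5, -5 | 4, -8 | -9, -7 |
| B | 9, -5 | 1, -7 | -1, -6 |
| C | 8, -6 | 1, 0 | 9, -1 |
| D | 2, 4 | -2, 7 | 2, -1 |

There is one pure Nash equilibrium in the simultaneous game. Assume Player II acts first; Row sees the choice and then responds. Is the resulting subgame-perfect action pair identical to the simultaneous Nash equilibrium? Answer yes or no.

no

Row best-responds to each possible Player II move:
- c1: BR = B, leader payoff -5.
- c2: BR = A, leader payoff -8.
- c3: BR = C, leader payoff -1.
Among -5, -8, -1, the best is -1 at c3. Subgame-perfect outcome: (C, c3) with payoffs (9, -1).
Under simultaneous play:
Row's best replies: c1→B; c2→A; c3→C.
Player II's best replies: A→c1; B→c1; C→c2; D→c2.
The unique mutual best reply is (B, c1), giving (9, -5).
Sequential outcome (C, c3) differs from the Nash profile (B, c1).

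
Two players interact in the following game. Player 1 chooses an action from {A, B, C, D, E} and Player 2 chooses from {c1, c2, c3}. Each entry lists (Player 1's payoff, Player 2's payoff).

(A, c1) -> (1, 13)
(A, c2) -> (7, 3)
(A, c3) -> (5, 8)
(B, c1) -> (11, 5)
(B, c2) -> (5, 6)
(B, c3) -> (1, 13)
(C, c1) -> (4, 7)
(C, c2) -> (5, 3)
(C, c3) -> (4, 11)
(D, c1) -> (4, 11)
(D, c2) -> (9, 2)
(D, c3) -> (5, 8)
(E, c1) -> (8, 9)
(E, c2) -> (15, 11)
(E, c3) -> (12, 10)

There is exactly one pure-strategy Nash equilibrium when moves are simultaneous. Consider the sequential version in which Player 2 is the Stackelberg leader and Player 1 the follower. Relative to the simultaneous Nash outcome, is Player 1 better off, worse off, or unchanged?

Player 1 best-responds to each possible Player 2 move:
- c1 → Player 1 plays B (best of 1, 11, 4, 4, 8); Player 2 gets 5.
- c2 → Player 1 plays E (best of 7, 5, 5, 9, 15); Player 2 gets 11.
- c3 → Player 1 plays E (best of 5, 1, 4, 5, 12); Player 2 gets 10.
Maximizing over 5, 11, 10, Player 2 chooses c2. Subgame-perfect outcome: (E, c2) with payoffs (15, 11).
Under simultaneous play:
Player 1's best replies: c1→B; c2→E; c3→E.
Player 2's best replies: A→c1; B→c3; C→c3; D→c1; E→c2.
Only (E, c2) has each player best-responding; Nash payoffs (15, 11).
Player 1 earns 15 sequentially versus 15 at the Nash outcome: unchanged.

unchanged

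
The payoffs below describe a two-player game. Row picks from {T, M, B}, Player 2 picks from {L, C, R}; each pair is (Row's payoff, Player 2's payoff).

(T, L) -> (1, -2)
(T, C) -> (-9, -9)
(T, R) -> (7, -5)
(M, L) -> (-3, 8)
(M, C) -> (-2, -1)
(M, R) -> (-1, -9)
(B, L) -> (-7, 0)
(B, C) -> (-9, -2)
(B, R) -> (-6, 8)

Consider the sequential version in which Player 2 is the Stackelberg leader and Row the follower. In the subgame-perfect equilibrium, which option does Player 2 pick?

Backward induction with Player 2 moving first.
- L: BR = T, leader payoff -2.
- C: BR = M, leader payoff -1.
- R: BR = T, leader payoff -5.
Among -2, -1, -5, the best is -1 at C. Subgame-perfect outcome: (M, C) with payoffs (-2, -1).

C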